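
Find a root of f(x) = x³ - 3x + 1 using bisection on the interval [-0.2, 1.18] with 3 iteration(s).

f(x) = x³ - 3x + 1
Initial interval: [-0.2, 1.18]

Iteration 1:
  c_1 = (-0.200000 + 1.180000)/2 = 0.490000
  f(c_1) = f(0.490000) = -0.352351
  f(a) × f(c) < 0, new interval: [-0.200000, 0.490000]
Iteration 2:
  c_2 = (-0.200000 + 0.490000)/2 = 0.145000
  f(c_2) = f(0.145000) = 0.568049
  f(a) × f(c) ≥ 0, new interval: [0.145000, 0.490000]
Iteration 3:
  c_3 = (0.145000 + 0.490000)/2 = 0.317500
  f(c_3) = f(0.317500) = 0.079506
  f(a) × f(c) ≥ 0, new interval: [0.317500, 0.490000]

After 3 iteration(s), the approximation is c_3 = 0.317500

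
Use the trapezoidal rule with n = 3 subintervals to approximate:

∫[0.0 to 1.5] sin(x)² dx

f(x) = sin(x)²
a = 0.0, b = 1.5, n = 3
h = (b - a)/n = 0.500000

Trapezoidal rule: (h/2)[f(x₀) + 2f(x₁) + 2f(x₂) + ... + f(xₙ)]

x_0 = 0.0000, f(x_0) = 0.000000, coefficient = 1
x_1 = 0.5000, f(x_1) = 0.229849, coefficient = 2
x_2 = 1.0000, f(x_2) = 0.708073, coefficient = 2
x_3 = 1.5000, f(x_3) = 0.994996, coefficient = 1

I ≈ (0.500000/2) × 2.870841 = 0.717710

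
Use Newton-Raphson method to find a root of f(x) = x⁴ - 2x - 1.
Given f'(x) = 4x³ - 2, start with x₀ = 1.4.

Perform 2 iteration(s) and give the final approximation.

f(x) = x⁴ - 2x - 1
f'(x) = 4x³ - 2
x₀ = 1.4

Newton-Raphson formula: x_{n+1} = x_n - f(x_n)/f'(x_n)

Iteration 1:
  f(1.400000) = 0.041600
  f'(1.400000) = 8.976000
  x_1 = 1.400000 - 0.041600/8.976000 = 1.395365
Iteration 2:
  f(1.395365) = 0.000252
  f'(1.395365) = 8.867355
  x_2 = 1.395365 - 0.000252/8.867355 = 1.395337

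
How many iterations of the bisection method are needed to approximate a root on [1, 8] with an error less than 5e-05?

We need (b-a)/2^n ≤ 5e-05
(8 - 1)/2^n ≤ 5e-05
7/2^n ≤ 5e-05
2^n ≥ 140000
n ≥ log₂(140000) = 17.10
n ≥ 18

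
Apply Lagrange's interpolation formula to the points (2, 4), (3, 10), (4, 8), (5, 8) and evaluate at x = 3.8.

Lagrange interpolation formula:
P(x) = Σ yᵢ × Lᵢ(x)
where Lᵢ(x) = Π_{j≠i} (x - xⱼ)/(xᵢ - xⱼ)

L_0(3.8) = (3.8 - 3)/(2 - 3) × (3.8 - 4)/(2 - 4) × (3.8 - 5)/(2 - 5) = -0.032000
L_1(3.8) = (3.8 - 2)/(3 - 2) × (3.8 - 4)/(3 - 4) × (3.8 - 5)/(3 - 5) = 0.216000
L_2(3.8) = (3.8 - 2)/(4 - 2) × (3.8 - 3)/(4 - 3) × (3.8 - 5)/(4 - 5) = 0.864000
L_3(3.8) = (3.8 - 2)/(5 - 2) × (3.8 - 3)/(5 - 3) × (3.8 - 4)/(5 - 4) = -0.048000

P(3.8) = 4×L_0(3.8) + 10×L_1(3.8) + 8×L_2(3.8) + 8×L_3(3.8)
P(3.8) = 8.560000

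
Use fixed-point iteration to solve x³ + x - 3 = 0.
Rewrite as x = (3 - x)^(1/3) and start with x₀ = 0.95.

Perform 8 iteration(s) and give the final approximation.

Equation: x³ + x - 3 = 0
Fixed-point form: x = (3 - x)^(1/3)
x₀ = 0.95

x_1 = g(0.950000) = 1.270334
x_2 = g(1.270334) = 1.200386
x_3 = g(1.200386) = 1.216354
x_4 = g(1.216354) = 1.212745
x_5 = g(1.212745) = 1.213563
x_6 = g(1.213563) = 1.213378
x_7 = g(1.213378) = 1.213419
x_8 = g(1.213419) = 1.213410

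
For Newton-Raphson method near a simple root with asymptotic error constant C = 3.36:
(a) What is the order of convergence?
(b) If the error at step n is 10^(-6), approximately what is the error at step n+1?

(a) Newton-Raphson has quadratic (order 2) convergence near simple roots.
    This means |e_{n+1}| ≈ C|e_n|².

(b) With |e_n| = 10^(-6) and C = 3.36:
    |e_{n+1}| ≈ 3.36 × (10^(-6))² = 3.36 × 10^(-12)

(a) 2 (quadratic); (b) |e_{n+1}| ≈ 3.360e-12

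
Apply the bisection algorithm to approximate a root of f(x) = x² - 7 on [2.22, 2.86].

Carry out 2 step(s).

f(x) = x² - 7
Initial interval: [2.22, 2.86]

Iteration 1:
  c_1 = (2.220000 + 2.860000)/2 = 2.540000
  f(c_1) = f(2.540000) = -0.548400
  f(a) × f(c) ≥ 0, new interval: [2.540000, 2.860000]
Iteration 2:
  c_2 = (2.540000 + 2.860000)/2 = 2.700000
  f(c_2) = f(2.700000) = 0.290000
  f(a) × f(c) < 0, new interval: [2.540000, 2.700000]

After 2 iteration(s), the approximation is c_2 = 2.700000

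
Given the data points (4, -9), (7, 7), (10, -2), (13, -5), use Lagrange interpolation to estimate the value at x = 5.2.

Lagrange interpolation formula:
P(x) = Σ yᵢ × Lᵢ(x)
where Lᵢ(x) = Π_{j≠i} (x - xⱼ)/(xᵢ - xⱼ)

L_0(5.2) = (5.2 - 7)/(4 - 7) × (5.2 - 10)/(4 - 10) × (5.2 - 13)/(4 - 13) = 0.416000
L_1(5.2) = (5.2 - 4)/(7 - 4) × (5.2 - 10)/(7 - 10) × (5.2 - 13)/(7 - 13) = 0.832000
L_2(5.2) = (5.2 - 4)/(10 - 4) × (5.2 - 7)/(10 - 7) × (5.2 - 13)/(10 - 13) = -0.312000
L_3(5.2) = (5.2 - 4)/(13 - 4) × (5.2 - 7)/(13 - 7) × (5.2 - 10)/(13 - 10) = 0.064000

P(5.2) = (-9)×L_0(5.2) + 7×L_1(5.2) + (-2)×L_2(5.2) + (-5)×L_3(5.2)
P(5.2) = 2.384000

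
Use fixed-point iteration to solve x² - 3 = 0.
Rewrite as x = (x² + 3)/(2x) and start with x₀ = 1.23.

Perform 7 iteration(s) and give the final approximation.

Equation: x² - 3 = 0
Fixed-point form: x = (x² + 3)/(2x)
x₀ = 1.23

x_1 = g(1.230000) = 1.834512
x_2 = g(1.834512) = 1.734912
x_3 = g(1.734912) = 1.732053
x_4 = g(1.732053) = 1.732051
x_5 = g(1.732051) = 1.732051
x_6 = g(1.732051) = 1.732051
x_7 = g(1.732051) = 1.732051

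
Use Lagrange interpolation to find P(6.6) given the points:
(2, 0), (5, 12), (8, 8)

Lagrange interpolation formula:
P(x) = Σ yᵢ × Lᵢ(x)
where Lᵢ(x) = Π_{j≠i} (x - xⱼ)/(xᵢ - xⱼ)

L_0(6.6) = (6.6 - 5)/(2 - 5) × (6.6 - 8)/(2 - 8) = -0.124444
L_1(6.6) = (6.6 - 2)/(5 - 2) × (6.6 - 8)/(5 - 8) = 0.715556
L_2(6.6) = (6.6 - 2)/(8 - 2) × (6.6 - 5)/(8 - 5) = 0.408889

P(6.6) = 0×L_0(6.6) + 12×L_1(6.6) + 8×L_2(6.6)
P(6.6) = 11.857778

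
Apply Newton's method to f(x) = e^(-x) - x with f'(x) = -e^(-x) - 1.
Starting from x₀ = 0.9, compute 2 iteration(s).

f(x) = e^(-x) - x
f'(x) = -e^(-x) - 1
x₀ = 0.9

Newton-Raphson formula: x_{n+1} = x_n - f(x_n)/f'(x_n)

Iteration 1:
  f(0.900000) = -0.493430
  f'(0.900000) = -1.406570
  x_1 = 0.900000 - (-0.493430)/(-1.406570) = 0.549196
Iteration 2:
  f(0.549196) = 0.028218
  f'(0.549196) = -1.577414
  x_2 = 0.549196 - 0.028218/(-1.577414) = 0.567085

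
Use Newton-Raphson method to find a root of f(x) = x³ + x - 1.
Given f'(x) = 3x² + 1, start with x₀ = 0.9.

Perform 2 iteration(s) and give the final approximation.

f(x) = x³ + x - 1
f'(x) = 3x² + 1
x₀ = 0.9

Newton-Raphson formula: x_{n+1} = x_n - f(x_n)/f'(x_n)

Iteration 1:
  f(0.900000) = 0.629000
  f'(0.900000) = 3.430000
  x_1 = 0.900000 - 0.629000/3.430000 = 0.716618
Iteration 2:
  f(0.716618) = 0.084631
  f'(0.716618) = 2.540624
  x_2 = 0.716618 - 0.084631/2.540624 = 0.683307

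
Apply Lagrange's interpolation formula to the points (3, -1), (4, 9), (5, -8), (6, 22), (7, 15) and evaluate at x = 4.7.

Lagrange interpolation formula:
P(x) = Σ yᵢ × Lᵢ(x)
where Lᵢ(x) = Π_{j≠i} (x - xⱼ)/(xᵢ - xⱼ)

L_0(4.7) = (4.7 - 4)/(3 - 4) × (4.7 - 5)/(3 - 5) × (4.7 - 6)/(3 - 6) × (4.7 - 7)/(3 - 7) = -0.026162
L_1(4.7) = (4.7 - 3)/(4 - 3) × (4.7 - 5)/(4 - 5) × (4.7 - 6)/(4 - 6) × (4.7 - 7)/(4 - 7) = 0.254150
L_2(4.7) = (4.7 - 3)/(5 - 3) × (4.7 - 4)/(5 - 4) × (4.7 - 6)/(5 - 6) × (4.7 - 7)/(5 - 7) = 0.889525
L_3(4.7) = (4.7 - 3)/(6 - 3) × (4.7 - 4)/(6 - 4) × (4.7 - 5)/(6 - 5) × (4.7 - 7)/(6 - 7) = -0.136850
L_4(4.7) = (4.7 - 3)/(7 - 3) × (4.7 - 4)/(7 - 4) × (4.7 - 5)/(7 - 5) × (4.7 - 6)/(7 - 6) = 0.019337

P(4.7) = (-1)×L_0(4.7) + 9×L_1(4.7) + (-8)×L_2(4.7) + 22×L_3(4.7) + 15×L_4(4.7)
P(4.7) = -7.523325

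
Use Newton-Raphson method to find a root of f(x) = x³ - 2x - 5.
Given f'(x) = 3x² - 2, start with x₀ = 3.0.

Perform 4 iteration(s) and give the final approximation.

f(x) = x³ - 2x - 5
f'(x) = 3x² - 2
x₀ = 3.0

Newton-Raphson formula: x_{n+1} = x_n - f(x_n)/f'(x_n)

Iteration 1:
  f(3.000000) = 16.000000
  f'(3.000000) = 25.000000
  x_1 = 3.000000 - 16.000000/25.000000 = 2.360000
Iteration 2:
  f(2.360000) = 3.424256
  f'(2.360000) = 14.708800
  x_2 = 2.360000 - 3.424256/14.708800 = 2.127197
Iteration 3:
  f(2.127197) = 0.371100
  f'(2.127197) = 11.574898
  x_3 = 2.127197 - 0.371100/11.574898 = 2.095136
Iteration 4:
  f(2.095136) = 0.006527
  f'(2.095136) = 11.168785
  x_4 = 2.095136 - 0.006527/11.168785 = 2.094552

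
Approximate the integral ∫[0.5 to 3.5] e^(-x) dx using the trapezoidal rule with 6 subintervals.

f(x) = e^(-x)
a = 0.5, b = 3.5, n = 6
h = (b - a)/n = 0.500000

Trapezoidal rule: (h/2)[f(x₀) + 2f(x₁) + 2f(x₂) + ... + f(xₙ)]

x_0 = 0.5000, f(x_0) = 0.606531, coefficient = 1
x_1 = 1.0000, f(x_1) = 0.367879, coefficient = 2
x_2 = 1.5000, f(x_2) = 0.223130, coefficient = 2
x_3 = 2.0000, f(x_3) = 0.135335, coefficient = 2
x_4 = 2.5000, f(x_4) = 0.082085, coefficient = 2
x_5 = 3.0000, f(x_5) = 0.049787, coefficient = 2
x_6 = 3.5000, f(x_6) = 0.030197, coefficient = 1

I ≈ (0.500000/2) × 2.353162 = 0.588290
Exact value: 0.576333
Error: 0.011957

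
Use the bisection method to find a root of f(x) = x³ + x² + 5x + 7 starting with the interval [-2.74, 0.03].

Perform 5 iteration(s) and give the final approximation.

f(x) = x³ + x² + 5x + 7
Initial interval: [-2.74, 0.03]

Iteration 1:
  c_1 = (-2.740000 + 0.030000)/2 = -1.355000
  f(c_1) = f(-1.355000) = -0.426789
  f(a) × f(c) ≥ 0, new interval: [-1.355000, 0.030000]
Iteration 2:
  c_2 = (-1.355000 + 0.030000)/2 = -0.662500
  f(c_2) = f(-0.662500) = 3.835631
  f(a) × f(c) < 0, new interval: [-1.355000, -0.662500]
Iteration 3:
  c_3 = (-1.355000 + (-0.662500))/2 = -1.008750
  f(c_3) = f(-1.008750) = 1.947346
  f(a) × f(c) < 0, new interval: [-1.355000, -1.008750]
Iteration 4:
  c_4 = (-1.355000 + (-1.008750))/2 = -1.181875
  f(c_4) = f(-1.181875) = 0.836577
  f(a) × f(c) < 0, new interval: [-1.355000, -1.181875]
Iteration 5:
  c_5 = (-1.355000 + (-1.181875))/2 = -1.268438
  f(c_5) = f(-1.268438) = 0.225914
  f(a) × f(c) < 0, new interval: [-1.355000, -1.268438]

After 5 iteration(s), the approximation is c_5 = -1.268438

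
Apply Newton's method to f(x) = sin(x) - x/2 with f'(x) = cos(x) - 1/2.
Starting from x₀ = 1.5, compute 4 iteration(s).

f(x) = sin(x) - x/2
f'(x) = cos(x) - 1/2
x₀ = 1.5

Newton-Raphson formula: x_{n+1} = x_n - f(x_n)/f'(x_n)

Iteration 1:
  f(1.500000) = 0.247495
  f'(1.500000) = -0.429263
  x_1 = 1.500000 - 0.247495/(-0.429263) = 2.076558
Iteration 2:
  f(2.076558) = -0.163473
  f'(2.076558) = -0.984474
  x_2 = 2.076558 - (-0.163473)/(-0.984474) = 1.910507
Iteration 3:
  f(1.910507) = -0.012402
  f'(1.910507) = -0.833214
  x_3 = 1.910507 - (-0.012402)/(-0.833214) = 1.895622
Iteration 4:
  f(1.895622) = -0.000105
  f'(1.895622) = -0.819144
  x_4 = 1.895622 - (-0.000105)/(-0.819144) = 1.895494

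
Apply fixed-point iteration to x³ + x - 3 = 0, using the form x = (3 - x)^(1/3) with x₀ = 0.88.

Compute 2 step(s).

Equation: x³ + x - 3 = 0
Fixed-point form: x = (3 - x)^(1/3)
x₀ = 0.88

x_1 = g(0.880000) = 1.284632
x_2 = g(1.284632) = 1.197069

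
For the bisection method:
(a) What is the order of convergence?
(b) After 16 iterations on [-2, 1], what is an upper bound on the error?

(a) Bisection has linear (order 1) convergence; the error is halved each step.

(b) Error bound = (b-a)/2^n = (1 - (-2))/2^{16}
    = 3/2^{16}

(a) 1 (linear); (b) error ≤ 4.58e-05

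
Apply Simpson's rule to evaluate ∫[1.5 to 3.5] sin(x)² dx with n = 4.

f(x) = sin(x)²
a = 1.5, b = 3.5, n = 4
h = (b - a)/n = 0.500000

Simpson's rule: (h/3)[f(x₀) + 4f(x₁) + 2f(x₂) + ... + f(xₙ)]

x_0 = 1.5000, f(x_0) = 0.994996, coefficient = 1
x_1 = 2.0000, f(x_1) = 0.826822, coefficient = 4
x_2 = 2.5000, f(x_2) = 0.358169, coefficient = 2
x_3 = 3.0000, f(x_3) = 0.019915, coefficient = 4
x_4 = 3.5000, f(x_4) = 0.123049, coefficient = 1

I ≈ (0.500000/3) × 5.221330 = 0.870222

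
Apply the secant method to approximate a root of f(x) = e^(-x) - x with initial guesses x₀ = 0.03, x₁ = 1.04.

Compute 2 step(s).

f(x) = e^(-x) - x
x₀ = 0.03, x₁ = 1.04

Secant formula: x_{n+1} = x_n - f(x_n)(x_n - x_{n-1})/(f(x_n) - f(x_{n-1}))

Iteration 1:
  f(0.030000) = 0.940446
  f(1.040000) = -0.686545
  x_2 = 1.040000 - (-0.686545)×(1.040000 - 0.030000)/(-0.686545 - 0.940446)
       = 0.613808
Iteration 2:
  f(1.040000) = -0.686545
  f(0.613808) = -0.072522
  x_3 = 0.613808 - (-0.072522)×(0.613808 - 1.040000)/(-0.072522 - (-0.686545))
       = 0.563470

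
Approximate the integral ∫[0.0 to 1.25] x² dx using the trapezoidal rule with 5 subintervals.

f(x) = x²
a = 0.0, b = 1.25, n = 5
h = (b - a)/n = 0.250000

Trapezoidal rule: (h/2)[f(x₀) + 2f(x₁) + 2f(x₂) + ... + f(xₙ)]

x_0 = 0.0000, f(x_0) = 0.000000, coefficient = 1
x_1 = 0.2500, f(x_1) = 0.062500, coefficient = 2
x_2 = 0.5000, f(x_2) = 0.250000, coefficient = 2
x_3 = 0.7500, f(x_3) = 0.562500, coefficient = 2
x_4 = 1.0000, f(x_4) = 1.000000, coefficient = 2
x_5 = 1.2500, f(x_5) = 1.562500, coefficient = 1

I ≈ (0.250000/2) × 5.312500 = 0.664062
Exact value: 0.651042
Error: 0.013021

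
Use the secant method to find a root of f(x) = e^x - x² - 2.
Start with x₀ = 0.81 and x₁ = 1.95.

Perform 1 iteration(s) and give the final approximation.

f(x) = e^x - x² - 2
x₀ = 0.81, x₁ = 1.95

Secant formula: x_{n+1} = x_n - f(x_n)(x_n - x_{n-1})/(f(x_n) - f(x_{n-1}))

Iteration 1:
  f(0.810000) = -0.408192
  f(1.950000) = 1.226188
  x_2 = 1.950000 - 1.226188×(1.950000 - 0.810000)/(1.226188 - (-0.408192))
       = 1.094719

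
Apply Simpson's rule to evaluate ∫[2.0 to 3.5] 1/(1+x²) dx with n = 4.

f(x) = 1/(1+x²)
a = 2.0, b = 3.5, n = 4
h = (b - a)/n = 0.375000

Simpson's rule: (h/3)[f(x₀) + 4f(x₁) + 2f(x₂) + ... + f(xₙ)]

x_0 = 2.0000, f(x_0) = 0.200000, coefficient = 1
x_1 = 2.3750, f(x_1) = 0.150588, coefficient = 4
x_2 = 2.7500, f(x_2) = 0.116788, coefficient = 2
x_3 = 3.1250, f(x_3) = 0.092888, coefficient = 4
x_4 = 3.5000, f(x_4) = 0.075472, coefficient = 1

I ≈ (0.375000/3) × 1.482954 = 0.185369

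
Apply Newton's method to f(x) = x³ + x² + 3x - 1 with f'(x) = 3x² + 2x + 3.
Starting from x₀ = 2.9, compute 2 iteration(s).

f(x) = x³ + x² + 3x - 1
f'(x) = 3x² + 2x + 3
x₀ = 2.9

Newton-Raphson formula: x_{n+1} = x_n - f(x_n)/f'(x_n)

Iteration 1:
  f(2.900000) = 40.499000
  f'(2.900000) = 34.030000
  x_1 = 2.900000 - 40.499000/34.030000 = 1.709903
Iteration 2:
  f(1.709903) = 12.052838
  f'(1.709903) = 15.191111
  x_2 = 1.709903 - 12.052838/15.191111 = 0.916489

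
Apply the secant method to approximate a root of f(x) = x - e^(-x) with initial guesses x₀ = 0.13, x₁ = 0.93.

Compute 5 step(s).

f(x) = x - e^(-x)
x₀ = 0.13, x₁ = 0.93

Secant formula: x_{n+1} = x_n - f(x_n)(x_n - x_{n-1})/(f(x_n) - f(x_{n-1}))

Iteration 1:
  f(0.130000) = -0.748095
  f(0.930000) = 0.535446
  x_2 = 0.930000 - 0.535446×(0.930000 - 0.130000)/(0.535446 - (-0.748095))
       = 0.596269
Iteration 2:
  f(0.930000) = 0.535446
  f(0.596269) = 0.045407
  x_3 = 0.596269 - 0.045407×(0.596269 - 0.930000)/(0.045407 - 0.535446)
       = 0.565346
Iteration 3:
  f(0.596269) = 0.045407
  f(0.565346) = -0.002817
  x_4 = 0.565346 - (-0.002817)×(0.565346 - 0.596269)/(-0.002817 - 0.045407)
       = 0.567153
Iteration 4:
  f(0.565346) = -0.002817
  f(0.567153) = 0.000015
  x_5 = 0.567153 - 0.000015×(0.567153 - 0.565346)/(0.000015 - (-0.002817))
       = 0.567143
Iteration 5:
  f(0.567153) = 0.000015
  f(0.567143) = 0.000000
  x_6 = 0.567143 - 0.000000×(0.567143 - 0.567153)/(0.000000 - 0.000015)
       = 0.567143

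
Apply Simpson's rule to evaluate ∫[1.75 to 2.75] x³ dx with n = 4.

f(x) = x³
a = 1.75, b = 2.75, n = 4
h = (b - a)/n = 0.250000

Simpson's rule: (h/3)[f(x₀) + 4f(x₁) + 2f(x₂) + ... + f(xₙ)]

x_0 = 1.7500, f(x_0) = 5.359375, coefficient = 1
x_1 = 2.0000, f(x_1) = 8.000000, coefficient = 4
x_2 = 2.2500, f(x_2) = 11.390625, coefficient = 2
x_3 = 2.5000, f(x_3) = 15.625000, coefficient = 4
x_4 = 2.7500, f(x_4) = 20.796875, coefficient = 1

I ≈ (0.250000/3) × 143.437500 = 11.953125
Exact value: 11.953125
Error: 0.000000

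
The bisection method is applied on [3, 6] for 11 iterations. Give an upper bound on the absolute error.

Bisection error bound: |error| ≤ (b-a)/2^n
|error| ≤ (6 - 3)/2^11 = 3/2^11
|error| ≤ 0.0014648438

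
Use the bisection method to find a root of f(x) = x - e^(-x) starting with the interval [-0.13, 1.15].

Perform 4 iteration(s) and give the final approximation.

f(x) = x - e^(-x)
Initial interval: [-0.13, 1.15]

Iteration 1:
  c_1 = (-0.130000 + 1.150000)/2 = 0.510000
  f(c_1) = f(0.510000) = -0.090496
  f(a) × f(c) ≥ 0, new interval: [0.510000, 1.150000]
Iteration 2:
  c_2 = (0.510000 + 1.150000)/2 = 0.830000
  f(c_2) = f(0.830000) = 0.393951
  f(a) × f(c) < 0, new interval: [0.510000, 0.830000]
Iteration 3:
  c_3 = (0.510000 + 0.830000)/2 = 0.670000
  f(c_3) = f(0.670000) = 0.158291
  f(a) × f(c) < 0, new interval: [0.510000, 0.670000]
Iteration 4:
  c_4 = (0.510000 + 0.670000)/2 = 0.590000
  f(c_4) = f(0.590000) = 0.035673
  f(a) × f(c) < 0, new interval: [0.510000, 0.590000]

After 4 iteration(s), the approximation is c_4 = 0.590000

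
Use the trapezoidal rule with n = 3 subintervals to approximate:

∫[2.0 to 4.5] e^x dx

f(x) = e^x
a = 2.0, b = 4.5, n = 3
h = (b - a)/n = 0.833333

Trapezoidal rule: (h/2)[f(x₀) + 2f(x₁) + 2f(x₂) + ... + f(xₙ)]

x_0 = 2.0000, f(x_0) = 7.389056, coefficient = 1
x_1 = 2.8333, f(x_1) = 17.002040, coefficient = 2
x_2 = 3.6667, f(x_2) = 39.121284, coefficient = 2
x_3 = 4.5000, f(x_3) = 90.017131, coefficient = 1

I ≈ (0.833333/2) × 209.652835 = 87.355348
Exact value: 82.628075
Error: 4.727273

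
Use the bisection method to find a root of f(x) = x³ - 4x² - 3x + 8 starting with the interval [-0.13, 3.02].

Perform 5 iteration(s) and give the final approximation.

f(x) = x³ - 4x² - 3x + 8
Initial interval: [-0.13, 3.02]

Iteration 1:
  c_1 = (-0.130000 + 3.020000)/2 = 1.445000
  f(c_1) = f(1.445000) = -1.669904
  f(a) × f(c) < 0, new interval: [-0.130000, 1.445000]
Iteration 2:
  c_2 = (-0.130000 + 1.445000)/2 = 0.657500
  f(c_2) = f(0.657500) = 4.582516
  f(a) × f(c) ≥ 0, new interval: [0.657500, 1.445000]
Iteration 3:
  c_3 = (0.657500 + 1.445000)/2 = 1.051250
  f(c_3) = f(1.051250) = 1.587508
  f(a) × f(c) ≥ 0, new interval: [1.051250, 1.445000]
Iteration 4:
  c_4 = (1.051250 + 1.445000)/2 = 1.248125
  f(c_4) = f(1.248125) = -0.031290
  f(a) × f(c) < 0, new interval: [1.051250, 1.248125]
Iteration 5:
  c_5 = (1.051250 + 1.248125)/2 = 1.149687
  f(c_5) = f(1.149687) = 0.783448
  f(a) × f(c) ≥ 0, new interval: [1.149687, 1.248125]

After 5 iteration(s), the approximation is c_5 = 1.149687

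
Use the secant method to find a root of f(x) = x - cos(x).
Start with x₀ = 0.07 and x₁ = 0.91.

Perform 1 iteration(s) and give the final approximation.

f(x) = x - cos(x)
x₀ = 0.07, x₁ = 0.91

Secant formula: x_{n+1} = x_n - f(x_n)(x_n - x_{n-1})/(f(x_n) - f(x_{n-1}))

Iteration 1:
  f(0.070000) = -0.927551
  f(0.910000) = 0.296254
  x_2 = 0.910000 - 0.296254×(0.910000 - 0.070000)/(0.296254 - (-0.927551))
       = 0.706656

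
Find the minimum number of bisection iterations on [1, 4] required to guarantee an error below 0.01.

We need (b-a)/2^n ≤ 0.01
(4 - 1)/2^n ≤ 0.01
3/2^n ≤ 0.01
2^n ≥ 300
n ≥ log₂(300) = 8.23
n ≥ 9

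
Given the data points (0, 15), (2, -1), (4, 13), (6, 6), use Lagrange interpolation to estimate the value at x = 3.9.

Lagrange interpolation formula:
P(x) = Σ yᵢ × Lᵢ(x)
where Lᵢ(x) = Π_{j≠i} (x - xⱼ)/(xᵢ - xⱼ)

L_0(3.9) = (3.9 - 2)/(0 - 2) × (3.9 - 4)/(0 - 4) × (3.9 - 6)/(0 - 6) = -0.008313
L_1(3.9) = (3.9 - 0)/(2 - 0) × (3.9 - 4)/(2 - 4) × (3.9 - 6)/(2 - 6) = 0.051188
L_2(3.9) = (3.9 - 0)/(4 - 0) × (3.9 - 2)/(4 - 2) × (3.9 - 6)/(4 - 6) = 0.972562
L_3(3.9) = (3.9 - 0)/(6 - 0) × (3.9 - 2)/(6 - 2) × (3.9 - 4)/(6 - 4) = -0.015438

P(3.9) = 15×L_0(3.9) + (-1)×L_1(3.9) + 13×L_2(3.9) + 6×L_3(3.9)
P(3.9) = 12.374813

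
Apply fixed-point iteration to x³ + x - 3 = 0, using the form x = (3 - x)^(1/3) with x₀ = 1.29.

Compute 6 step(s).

Equation: x³ + x - 3 = 0
Fixed-point form: x = (3 - x)^(1/3)
x₀ = 1.29

x_1 = g(1.290000) = 1.195819
x_2 = g(1.195819) = 1.217382
x_3 = g(1.217382) = 1.212512
x_4 = g(1.212512) = 1.213615
x_5 = g(1.213615) = 1.213366
x_6 = g(1.213366) = 1.213422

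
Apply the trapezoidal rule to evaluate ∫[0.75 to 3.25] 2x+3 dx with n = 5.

f(x) = 2x+3
a = 0.75, b = 3.25, n = 5
h = (b - a)/n = 0.500000

Trapezoidal rule: (h/2)[f(x₀) + 2f(x₁) + 2f(x₂) + ... + f(xₙ)]

x_0 = 0.7500, f(x_0) = 4.500000, coefficient = 1
x_1 = 1.2500, f(x_1) = 5.500000, coefficient = 2
x_2 = 1.7500, f(x_2) = 6.500000, coefficient = 2
x_3 = 2.2500, f(x_3) = 7.500000, coefficient = 2
x_4 = 2.7500, f(x_4) = 8.500000, coefficient = 2
x_5 = 3.2500, f(x_5) = 9.500000, coefficient = 1

I ≈ (0.500000/2) × 70.000000 = 17.500000
Exact value: 17.500000
Error: 0.000000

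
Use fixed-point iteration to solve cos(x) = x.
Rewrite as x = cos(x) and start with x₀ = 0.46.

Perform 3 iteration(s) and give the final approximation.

Equation: cos(x) = x
Fixed-point form: x = cos(x)
x₀ = 0.46

x_1 = g(0.460000) = 0.896052
x_2 = g(0.896052) = 0.624697
x_3 = g(0.624697) = 0.811140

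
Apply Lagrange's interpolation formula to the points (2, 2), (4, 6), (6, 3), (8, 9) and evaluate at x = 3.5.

Lagrange interpolation formula:
P(x) = Σ yᵢ × Lᵢ(x)
where Lᵢ(x) = Π_{j≠i} (x - xⱼ)/(xᵢ - xⱼ)

L_0(3.5) = (3.5 - 4)/(2 - 4) × (3.5 - 6)/(2 - 6) × (3.5 - 8)/(2 - 8) = 0.117188
L_1(3.5) = (3.5 - 2)/(4 - 2) × (3.5 - 6)/(4 - 6) × (3.5 - 8)/(4 - 8) = 1.054688
L_2(3.5) = (3.5 - 2)/(6 - 2) × (3.5 - 4)/(6 - 4) × (3.5 - 8)/(6 - 8) = -0.210938
L_3(3.5) = (3.5 - 2)/(8 - 2) × (3.5 - 4)/(8 - 4) × (3.5 - 6)/(8 - 6) = 0.039062

P(3.5) = 2×L_0(3.5) + 6×L_1(3.5) + 3×L_2(3.5) + 9×L_3(3.5)
P(3.5) = 6.281250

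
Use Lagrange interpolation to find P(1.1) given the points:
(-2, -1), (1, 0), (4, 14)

Lagrange interpolation formula:
P(x) = Σ yᵢ × Lᵢ(x)
where Lᵢ(x) = Π_{j≠i} (x - xⱼ)/(xᵢ - xⱼ)

L_0(1.1) = (1.1 - 1)/(-2 - 1) × (1.1 - 4)/(-2 - 4) = -0.016111
L_1(1.1) = (1.1 - (-2))/(1 - (-2)) × (1.1 - 4)/(1 - 4) = 0.998889
L_2(1.1) = (1.1 - (-2))/(4 - (-2)) × (1.1 - 1)/(4 - 1) = 0.017222

P(1.1) = (-1)×L_0(1.1) + 0×L_1(1.1) + 14×L_2(1.1)
P(1.1) = 0.257222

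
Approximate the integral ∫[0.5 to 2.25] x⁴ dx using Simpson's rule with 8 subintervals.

f(x) = x⁴
a = 0.5, b = 2.25, n = 8
h = (b - a)/n = 0.218750

Simpson's rule: (h/3)[f(x₀) + 4f(x₁) + 2f(x₂) + ... + f(xₙ)]

x_0 = 0.5000, f(x_0) = 0.062500, coefficient = 1
x_1 = 0.7188, f(x_1) = 0.266877, coefficient = 4
x_2 = 0.9375, f(x_2) = 0.772476, coefficient = 2
x_3 = 1.1562, f(x_3) = 1.787339, coefficient = 4
x_4 = 1.3750, f(x_4) = 3.574463, coefficient = 2
x_5 = 1.5938, f(x_5) = 6.451798, coefficient = 4
x_6 = 1.8125, f(x_6) = 10.792252, coefficient = 2
x_7 = 2.0312, f(x_7) = 17.023683, coefficient = 4
x_8 = 2.2500, f(x_8) = 25.628906, coefficient = 1

I ≈ (0.218750/3) × 158.088577 = 11.527292
Exact value: 11.526758
Error: 0.000534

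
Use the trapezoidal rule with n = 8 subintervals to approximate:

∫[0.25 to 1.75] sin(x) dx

f(x) = sin(x)
a = 0.25, b = 1.75, n = 8
h = (b - a)/n = 0.187500

Trapezoidal rule: (h/2)[f(x₀) + 2f(x₁) + 2f(x₂) + ... + f(xₙ)]

x_0 = 0.2500, f(x_0) = 0.247404, coefficient = 1
x_1 = 0.4375, f(x_1) = 0.423676, coefficient = 2
x_2 = 0.6250, f(x_2) = 0.585097, coefficient = 2
x_3 = 0.8125, f(x_3) = 0.726009, coefficient = 2
x_4 = 1.0000, f(x_4) = 0.841471, coefficient = 2
x_5 = 1.1875, f(x_5) = 0.927437, coefficient = 2
x_6 = 1.3750, f(x_6) = 0.980893, coefficient = 2
x_7 = 1.5625, f(x_7) = 0.999966, coefficient = 2
x_8 = 1.7500, f(x_8) = 0.983986, coefficient = 1

I ≈ (0.187500/2) × 12.200487 = 1.143796
Exact value: 1.147158
Error: 0.003363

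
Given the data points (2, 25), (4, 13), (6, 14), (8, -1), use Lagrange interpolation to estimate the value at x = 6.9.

Lagrange interpolation formula:
P(x) = Σ yᵢ × Lᵢ(x)
where Lᵢ(x) = Π_{j≠i} (x - xⱼ)/(xᵢ - xⱼ)

L_0(6.9) = (6.9 - 4)/(2 - 4) × (6.9 - 6)/(2 - 6) × (6.9 - 8)/(2 - 8) = 0.059813
L_1(6.9) = (6.9 - 2)/(4 - 2) × (6.9 - 6)/(4 - 6) × (6.9 - 8)/(4 - 8) = -0.303188
L_2(6.9) = (6.9 - 2)/(6 - 2) × (6.9 - 4)/(6 - 4) × (6.9 - 8)/(6 - 8) = 0.976937
L_3(6.9) = (6.9 - 2)/(8 - 2) × (6.9 - 4)/(8 - 4) × (6.9 - 6)/(8 - 6) = 0.266438

P(6.9) = 25×L_0(6.9) + 13×L_1(6.9) + 14×L_2(6.9) + (-1)×L_3(6.9)
P(6.9) = 10.964562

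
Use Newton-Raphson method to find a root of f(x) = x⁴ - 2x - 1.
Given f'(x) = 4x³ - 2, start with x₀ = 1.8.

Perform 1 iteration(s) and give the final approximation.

f(x) = x⁴ - 2x - 1
f'(x) = 4x³ - 2
x₀ = 1.8

Newton-Raphson formula: x_{n+1} = x_n - f(x_n)/f'(x_n)

Iteration 1:
  f(1.800000) = 5.897600
  f'(1.800000) = 21.328000
  x_1 = 1.800000 - 5.897600/21.328000 = 1.523481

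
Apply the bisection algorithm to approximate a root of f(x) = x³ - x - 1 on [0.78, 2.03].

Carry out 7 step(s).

f(x) = x³ - x - 1
Initial interval: [0.78, 2.03]

Iteration 1:
  c_1 = (0.780000 + 2.030000)/2 = 1.405000
  f(c_1) = f(1.405000) = 0.368505
  f(a) × f(c) < 0, new interval: [0.780000, 1.405000]
Iteration 2:
  c_2 = (0.780000 + 1.405000)/2 = 1.092500
  f(c_2) = f(1.092500) = -0.788540
  f(a) × f(c) ≥ 0, new interval: [1.092500, 1.405000]
Iteration 3:
  c_3 = (1.092500 + 1.405000)/2 = 1.248750
  f(c_3) = f(1.248750) = -0.301479
  f(a) × f(c) ≥ 0, new interval: [1.248750, 1.405000]
Iteration 4:
  c_4 = (1.248750 + 1.405000)/2 = 1.326875
  f(c_4) = f(1.326875) = 0.009217
  f(a) × f(c) < 0, new interval: [1.248750, 1.326875]
Iteration 5:
  c_5 = (1.248750 + 1.326875)/2 = 1.287812
  f(c_5) = f(1.287812) = -0.152026
  f(a) × f(c) ≥ 0, new interval: [1.287812, 1.326875]
Iteration 6:
  c_6 = (1.287812 + 1.326875)/2 = 1.307344
  f(c_6) = f(1.307344) = -0.072900
  f(a) × f(c) ≥ 0, new interval: [1.307344, 1.326875]
Iteration 7:
  c_7 = (1.307344 + 1.326875)/2 = 1.317109
  f(c_7) = f(1.317109) = -0.032218
  f(a) × f(c) ≥ 0, new interval: [1.317109, 1.326875]

After 7 iteration(s), the approximation is c_7 = 1.317109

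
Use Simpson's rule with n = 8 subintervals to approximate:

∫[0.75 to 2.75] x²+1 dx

f(x) = x²+1
a = 0.75, b = 2.75, n = 8
h = (b - a)/n = 0.250000

Simpson's rule: (h/3)[f(x₀) + 4f(x₁) + 2f(x₂) + ... + f(xₙ)]

x_0 = 0.7500, f(x_0) = 1.562500, coefficient = 1
x_1 = 1.0000, f(x_1) = 2.000000, coefficient = 4
x_2 = 1.2500, f(x_2) = 2.562500, coefficient = 2
x_3 = 1.5000, f(x_3) = 3.250000, coefficient = 4
x_4 = 1.7500, f(x_4) = 4.062500, coefficient = 2
x_5 = 2.0000, f(x_5) = 5.000000, coefficient = 4
x_6 = 2.2500, f(x_6) = 6.062500, coefficient = 2
x_7 = 2.5000, f(x_7) = 7.250000, coefficient = 4
x_8 = 2.7500, f(x_8) = 8.562500, coefficient = 1

I ≈ (0.250000/3) × 105.500000 = 8.791667
Exact value: 8.791667
Error: 0.000000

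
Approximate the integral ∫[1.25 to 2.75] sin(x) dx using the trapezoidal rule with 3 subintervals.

f(x) = sin(x)
a = 1.25, b = 2.75, n = 3
h = (b - a)/n = 0.500000

Trapezoidal rule: (h/2)[f(x₀) + 2f(x₁) + 2f(x₂) + ... + f(xₙ)]

x_0 = 1.2500, f(x_0) = 0.948985, coefficient = 1
x_1 = 1.7500, f(x_1) = 0.983986, coefficient = 2
x_2 = 2.2500, f(x_2) = 0.778073, coefficient = 2
x_3 = 2.7500, f(x_3) = 0.381661, coefficient = 1

I ≈ (0.500000/2) × 4.854764 = 1.213691
Exact value: 1.239625
Error: 0.025934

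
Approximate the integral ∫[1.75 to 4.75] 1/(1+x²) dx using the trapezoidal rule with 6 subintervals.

f(x) = 1/(1+x²)
a = 1.75, b = 4.75, n = 6
h = (b - a)/n = 0.500000

Trapezoidal rule: (h/2)[f(x₀) + 2f(x₁) + 2f(x₂) + ... + f(xₙ)]

x_0 = 1.7500, f(x_0) = 0.246154, coefficient = 1
x_1 = 2.2500, f(x_1) = 0.164948, coefficient = 2
x_2 = 2.7500, f(x_2) = 0.116788, coefficient = 2
x_3 = 3.2500, f(x_3) = 0.086486, coefficient = 2
x_4 = 3.7500, f(x_4) = 0.066390, coefficient = 2
x_5 = 4.2500, f(x_5) = 0.052459, coefficient = 2
x_6 = 4.7500, f(x_6) = 0.042440, coefficient = 1

I ≈ (0.500000/2) × 1.262739 = 0.315685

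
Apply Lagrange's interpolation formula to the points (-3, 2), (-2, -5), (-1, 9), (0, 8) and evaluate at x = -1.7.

Lagrange interpolation formula:
P(x) = Σ yᵢ × Lᵢ(x)
where Lᵢ(x) = Π_{j≠i} (x - xⱼ)/(xᵢ - xⱼ)

L_0(-1.7) = (-1.7 - (-2))/(-3 - (-2)) × (-1.7 - (-1))/(-3 - (-1)) × (-1.7 - 0)/(-3 - 0) = -0.059500
L_1(-1.7) = (-1.7 - (-3))/(-2 - (-3)) × (-1.7 - (-1))/(-2 - (-1)) × (-1.7 - 0)/(-2 - 0) = 0.773500
L_2(-1.7) = (-1.7 - (-3))/(-1 - (-3)) × (-1.7 - (-2))/(-1 - (-2)) × (-1.7 - 0)/(-1 - 0) = 0.331500
L_3(-1.7) = (-1.7 - (-3))/(0 - (-3)) × (-1.7 - (-2))/(0 - (-2)) × (-1.7 - (-1))/(0 - (-1)) = -0.045500

P(-1.7) = 2×L_0(-1.7) + (-5)×L_1(-1.7) + 9×L_2(-1.7) + 8×L_3(-1.7)
P(-1.7) = -1.367000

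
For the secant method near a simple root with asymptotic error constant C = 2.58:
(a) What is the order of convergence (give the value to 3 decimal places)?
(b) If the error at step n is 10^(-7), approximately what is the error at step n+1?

(a) Secant method has superlinear convergence with order φ = (1+√5)/2 ≈ 1.618.
    This means |e_{n+1}| ≈ C|e_n|^1.618.

(b) With |e_n| = 10^(-7) and C = 2.58:
    |e_{n+1}| ≈ 2.58 × (10^(-7))^1.618 = 2.58 × 10^(-11.33)

(a) ≈ 1.618 (golden ratio); (b) |e_{n+1}| ≈ 1.217e-11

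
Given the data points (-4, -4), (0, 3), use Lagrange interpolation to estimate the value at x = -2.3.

Lagrange interpolation formula:
P(x) = Σ yᵢ × Lᵢ(x)
where Lᵢ(x) = Π_{j≠i} (x - xⱼ)/(xᵢ - xⱼ)

L_0(-2.3) = (-2.3 - 0)/(-4 - 0) = 0.575000
L_1(-2.3) = (-2.3 - (-4))/(0 - (-4)) = 0.425000

P(-2.3) = (-4)×L_0(-2.3) + 3×L_1(-2.3)
P(-2.3) = -1.025000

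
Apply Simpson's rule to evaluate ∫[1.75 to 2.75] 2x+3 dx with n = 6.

f(x) = 2x+3
a = 1.75, b = 2.75, n = 6
h = (b - a)/n = 0.166667

Simpson's rule: (h/3)[f(x₀) + 4f(x₁) + 2f(x₂) + ... + f(xₙ)]

x_0 = 1.7500, f(x_0) = 6.500000, coefficient = 1
x_1 = 1.9167, f(x_1) = 6.833333, coefficient = 4
x_2 = 2.0833, f(x_2) = 7.166667, coefficient = 2
x_3 = 2.2500, f(x_3) = 7.500000, coefficient = 4
x_4 = 2.4167, f(x_4) = 7.833333, coefficient = 2
x_5 = 2.5833, f(x_5) = 8.166667, coefficient = 4
x_6 = 2.7500, f(x_6) = 8.500000, coefficient = 1

I ≈ (0.166667/3) × 135.000000 = 7.500000
Exact value: 7.500000
Error: 0.000000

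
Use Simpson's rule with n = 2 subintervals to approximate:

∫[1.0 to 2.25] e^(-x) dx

f(x) = e^(-x)
a = 1.0, b = 2.25, n = 2
h = (b - a)/n = 0.625000

Simpson's rule: (h/3)[f(x₀) + 4f(x₁) + 2f(x₂) + ... + f(xₙ)]

x_0 = 1.0000, f(x_0) = 0.367879, coefficient = 1
x_1 = 1.6250, f(x_1) = 0.196912, coefficient = 4
x_2 = 2.2500, f(x_2) = 0.105399, coefficient = 1

I ≈ (0.625000/3) × 1.260925 = 0.262693
Exact value: 0.262480
Error: 0.000213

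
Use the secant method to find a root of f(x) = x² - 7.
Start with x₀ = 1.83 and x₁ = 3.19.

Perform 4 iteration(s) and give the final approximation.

f(x) = x² - 7
x₀ = 1.83, x₁ = 3.19

Secant formula: x_{n+1} = x_n - f(x_n)(x_n - x_{n-1})/(f(x_n) - f(x_{n-1}))

Iteration 1:
  f(1.830000) = -3.651100
  f(3.190000) = 3.176100
  x_2 = 3.190000 - 3.176100×(3.190000 - 1.830000)/(3.176100 - (-3.651100))
       = 2.557311
Iteration 2:
  f(3.190000) = 3.176100
  f(2.557311) = -0.460162
  x_3 = 2.557311 - (-0.460162)×(2.557311 - 3.190000)/(-0.460162 - 3.176100)
       = 2.637376
Iteration 3:
  f(2.557311) = -0.460162
  f(2.637376) = -0.044246
  x_4 = 2.637376 - (-0.044246)×(2.637376 - 2.557311)/(-0.044246 - (-0.460162))
       = 2.645894
Iteration 4:
  f(2.637376) = -0.044246
  f(2.645894) = 0.000755
  x_5 = 2.645894 - 0.000755×(2.645894 - 2.637376)/(0.000755 - (-0.044246))
       = 2.645751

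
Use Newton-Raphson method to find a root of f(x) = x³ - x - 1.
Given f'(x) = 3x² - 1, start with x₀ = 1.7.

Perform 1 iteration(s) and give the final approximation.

f(x) = x³ - x - 1
f'(x) = 3x² - 1
x₀ = 1.7

Newton-Raphson formula: x_{n+1} = x_n - f(x_n)/f'(x_n)

Iteration 1:
  f(1.700000) = 2.213000
  f'(1.700000) = 7.670000
  x_1 = 1.700000 - 2.213000/7.670000 = 1.411473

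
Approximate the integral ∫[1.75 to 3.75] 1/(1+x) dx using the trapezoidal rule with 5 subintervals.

f(x) = 1/(1+x)
a = 1.75, b = 3.75, n = 5
h = (b - a)/n = 0.400000

Trapezoidal rule: (h/2)[f(x₀) + 2f(x₁) + 2f(x₂) + ... + f(xₙ)]

x_0 = 1.7500, f(x_0) = 0.363636, coefficient = 1
x_1 = 2.1500, f(x_1) = 0.317460, coefficient = 2
x_2 = 2.5500, f(x_2) = 0.281690, coefficient = 2
x_3 = 2.9500, f(x_3) = 0.253165, coefficient = 2
x_4 = 3.3500, f(x_4) = 0.229885, coefficient = 2
x_5 = 3.7500, f(x_5) = 0.210526, coefficient = 1

I ≈ (0.400000/2) × 2.738563 = 0.547713
Exact value: 0.546544
Error: 0.001169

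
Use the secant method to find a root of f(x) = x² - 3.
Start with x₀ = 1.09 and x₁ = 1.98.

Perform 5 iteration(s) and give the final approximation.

f(x) = x² - 3
x₀ = 1.09, x₁ = 1.98

Secant formula: x_{n+1} = x_n - f(x_n)(x_n - x_{n-1})/(f(x_n) - f(x_{n-1}))

Iteration 1:
  f(1.090000) = -1.811900
  f(1.980000) = 0.920400
  x_2 = 1.980000 - 0.920400×(1.980000 - 1.090000)/(0.920400 - (-1.811900))
       = 1.680195
Iteration 2:
  f(1.980000) = 0.920400
  f(1.680195) = -0.176943
  x_3 = 1.680195 - (-0.176943)×(1.680195 - 1.980000)/(-0.176943 - 0.920400)
       = 1.728538
Iteration 3:
  f(1.680195) = -0.176943
  f(1.728538) = -0.012156
  x_4 = 1.728538 - (-0.012156)×(1.728538 - 1.680195)/(-0.012156 - (-0.176943))
       = 1.732104
Iteration 4:
  f(1.728538) = -0.012156
  f(1.732104) = 0.000185
  x_5 = 1.732104 - 0.000185×(1.732104 - 1.728538)/(0.000185 - (-0.012156))
       = 1.732051
Iteration 5:
  f(1.732104) = 0.000185
  f(1.732051) = 0.000000
  x_6 = 1.732051 - 0.000000×(1.732051 - 1.732104)/(0.000000 - 0.000185)
       = 1.732051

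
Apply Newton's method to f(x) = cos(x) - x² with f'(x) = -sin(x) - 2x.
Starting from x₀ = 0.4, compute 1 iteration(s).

f(x) = cos(x) - x²
f'(x) = -sin(x) - 2x
x₀ = 0.4

Newton-Raphson formula: x_{n+1} = x_n - f(x_n)/f'(x_n)

Iteration 1:
  f(0.400000) = 0.761061
  f'(0.400000) = -1.189418
  x_1 = 0.400000 - 0.761061/(-1.189418) = 1.039860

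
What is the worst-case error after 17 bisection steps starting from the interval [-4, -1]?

Bisection error bound: |error| ≤ (b-a)/2^n
|error| ≤ (-1 - (-4))/2^17 = 3/2^17
|error| ≤ 0.0000228882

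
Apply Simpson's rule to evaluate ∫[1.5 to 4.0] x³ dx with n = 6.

f(x) = x³
a = 1.5, b = 4.0, n = 6
h = (b - a)/n = 0.416667

Simpson's rule: (h/3)[f(x₀) + 4f(x₁) + 2f(x₂) + ... + f(xₙ)]

x_0 = 1.5000, f(x_0) = 3.375000, coefficient = 1
x_1 = 1.9167, f(x_1) = 7.041088, coefficient = 4
x_2 = 2.3333, f(x_2) = 12.703704, coefficient = 2
x_3 = 2.7500, f(x_3) = 20.796875, coefficient = 4
x_4 = 3.1667, f(x_4) = 31.754630, coefficient = 2
x_5 = 3.5833, f(x_5) = 46.010995, coefficient = 4
x_6 = 4.0000, f(x_6) = 64.000000, coefficient = 1

I ≈ (0.416667/3) × 451.687500 = 62.734375
Exact value: 62.734375
Error: 0.000000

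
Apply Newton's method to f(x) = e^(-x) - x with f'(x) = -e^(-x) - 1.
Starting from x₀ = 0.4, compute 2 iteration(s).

f(x) = e^(-x) - x
f'(x) = -e^(-x) - 1
x₀ = 0.4

Newton-Raphson formula: x_{n+1} = x_n - f(x_n)/f'(x_n)

Iteration 1:
  f(0.400000) = 0.270320
  f'(0.400000) = -1.670320
  x_1 = 0.400000 - 0.270320/(-1.670320) = 0.561837
Iteration 2:
  f(0.561837) = 0.008323
  f'(0.561837) = -1.570161
  x_2 = 0.561837 - 0.008323/(-1.570161) = 0.567138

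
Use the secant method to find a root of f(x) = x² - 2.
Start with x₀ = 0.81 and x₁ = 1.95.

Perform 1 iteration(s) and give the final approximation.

f(x) = x² - 2
x₀ = 0.81, x₁ = 1.95

Secant formula: x_{n+1} = x_n - f(x_n)(x_n - x_{n-1})/(f(x_n) - f(x_{n-1}))

Iteration 1:
  f(0.810000) = -1.343900
  f(1.950000) = 1.802500
  x_2 = 1.950000 - 1.802500×(1.950000 - 0.810000)/(1.802500 - (-1.343900))
       = 1.296920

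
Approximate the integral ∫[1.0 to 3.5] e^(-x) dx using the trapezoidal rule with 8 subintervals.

f(x) = e^(-x)
a = 1.0, b = 3.5, n = 8
h = (b - a)/n = 0.312500

Trapezoidal rule: (h/2)[f(x₀) + 2f(x₁) + 2f(x₂) + ... + f(xₙ)]

x_0 = 1.0000, f(x_0) = 0.367879, coefficient = 1
x_1 = 1.3125, f(x_1) = 0.269146, coefficient = 2
x_2 = 1.6250, f(x_2) = 0.196912, coefficient = 2
x_3 = 1.9375, f(x_3) = 0.144064, coefficient = 2
x_4 = 2.2500, f(x_4) = 0.105399, coefficient = 2
x_5 = 2.5625, f(x_5) = 0.077112, coefficient = 2
x_6 = 2.8750, f(x_6) = 0.056416, coefficient = 2
x_7 = 3.1875, f(x_7) = 0.041275, coefficient = 2
x_8 = 3.5000, f(x_8) = 0.030197, coefficient = 1

I ≈ (0.312500/2) × 2.178724 = 0.340426
Exact value: 0.337682
Error: 0.002744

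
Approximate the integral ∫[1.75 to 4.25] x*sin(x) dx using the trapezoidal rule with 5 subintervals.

f(x) = x*sin(x)
a = 1.75, b = 4.25, n = 5
h = (b - a)/n = 0.500000

Trapezoidal rule: (h/2)[f(x₀) + 2f(x₁) + 2f(x₂) + ... + f(xₙ)]

x_0 = 1.7500, f(x_0) = 1.721975, coefficient = 1
x_1 = 2.2500, f(x_1) = 1.750665, coefficient = 2
x_2 = 2.7500, f(x_2) = 1.049568, coefficient = 2
x_3 = 3.2500, f(x_3) = -0.351634, coefficient = 2
x_4 = 3.7500, f(x_4) = -2.143355, coefficient = 2
x_5 = 4.2500, f(x_5) = -3.803705, coefficient = 1

I ≈ (0.500000/2) × -1.471243 = -0.367811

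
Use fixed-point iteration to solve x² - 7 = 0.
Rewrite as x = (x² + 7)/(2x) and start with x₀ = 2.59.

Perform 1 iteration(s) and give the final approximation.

Equation: x² - 7 = 0
Fixed-point form: x = (x² + 7)/(2x)
x₀ = 2.59

x_1 = g(2.590000) = 2.646351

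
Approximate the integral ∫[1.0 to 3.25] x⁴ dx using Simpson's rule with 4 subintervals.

f(x) = x⁴
a = 1.0, b = 3.25, n = 4
h = (b - a)/n = 0.562500

Simpson's rule: (h/3)[f(x₀) + 4f(x₁) + 2f(x₂) + ... + f(xₙ)]

x_0 = 1.0000, f(x_0) = 1.000000, coefficient = 1
x_1 = 1.5625, f(x_1) = 5.960464, coefficient = 4
x_2 = 2.1250, f(x_2) = 20.390869, coefficient = 2
x_3 = 2.6875, f(x_3) = 52.166763, coefficient = 4
x_4 = 3.2500, f(x_4) = 111.566406, coefficient = 1

I ≈ (0.562500/3) × 385.857056 = 72.348198
Exact value: 72.318164
Error: 0.030034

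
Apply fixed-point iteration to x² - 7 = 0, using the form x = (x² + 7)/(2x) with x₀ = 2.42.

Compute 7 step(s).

Equation: x² - 7 = 0
Fixed-point form: x = (x² + 7)/(2x)
x₀ = 2.42

x_1 = g(2.420000) = 2.656281
x_2 = g(2.656281) = 2.645772
x_3 = g(2.645772) = 2.645751
x_4 = g(2.645751) = 2.645751
x_5 = g(2.645751) = 2.645751
x_6 = g(2.645751) = 2.645751
x_7 = g(2.645751) = 2.645751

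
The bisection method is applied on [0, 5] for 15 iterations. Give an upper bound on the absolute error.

Bisection error bound: |error| ≤ (b-a)/2^n
|error| ≤ (5 - 0)/2^15 = 5/2^15
|error| ≤ 0.0001525879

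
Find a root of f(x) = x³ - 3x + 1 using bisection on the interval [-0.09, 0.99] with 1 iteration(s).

f(x) = x³ - 3x + 1
Initial interval: [-0.09, 0.99]

Iteration 1:
  c_1 = (-0.090000 + 0.990000)/2 = 0.450000
  f(c_1) = f(0.450000) = -0.258875
  f(a) × f(c) < 0, new interval: [-0.090000, 0.450000]

After 1 iteration(s), the approximation is c_1 = 0.450000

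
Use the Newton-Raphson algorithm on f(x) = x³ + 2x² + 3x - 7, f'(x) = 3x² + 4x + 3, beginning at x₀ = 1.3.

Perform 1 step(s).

f(x) = x³ + 2x² + 3x - 7
f'(x) = 3x² + 4x + 3
x₀ = 1.3

Newton-Raphson formula: x_{n+1} = x_n - f(x_n)/f'(x_n)

Iteration 1:
  f(1.300000) = 2.477000
  f'(1.300000) = 13.270000
  x_1 = 1.300000 - 2.477000/13.270000 = 1.113338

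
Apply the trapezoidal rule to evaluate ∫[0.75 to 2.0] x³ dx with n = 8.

f(x) = x³
a = 0.75, b = 2.0, n = 8
h = (b - a)/n = 0.156250

Trapezoidal rule: (h/2)[f(x₀) + 2f(x₁) + 2f(x₂) + ... + f(xₙ)]

x_0 = 0.7500, f(x_0) = 0.421875, coefficient = 1
x_1 = 0.9062, f(x_1) = 0.744293, coefficient = 2
x_2 = 1.0625, f(x_2) = 1.199463, coefficient = 2
x_3 = 1.2188, f(x_3) = 1.810272, coefficient = 2
x_4 = 1.3750, f(x_4) = 2.599609, coefficient = 2
x_5 = 1.5312, f(x_5) = 3.590363, coefficient = 2
x_6 = 1.6875, f(x_6) = 4.805420, coefficient = 2
x_7 = 1.8438, f(x_7) = 6.267670, coefficient = 2
x_8 = 2.0000, f(x_8) = 8.000000, coefficient = 1

I ≈ (0.156250/2) × 50.456055 = 3.941879
Exact value: 3.920898
Error: 0.020981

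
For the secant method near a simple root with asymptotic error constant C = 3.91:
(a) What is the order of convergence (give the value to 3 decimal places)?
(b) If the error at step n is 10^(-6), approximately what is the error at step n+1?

(a) Secant method has superlinear convergence with order φ = (1+√5)/2 ≈ 1.618.
    This means |e_{n+1}| ≈ C|e_n|^1.618.

(b) With |e_n| = 10^(-6) and C = 3.91:
    |e_{n+1}| ≈ 3.91 × (10^(-6))^1.618 = 3.91 × 10^(-9.71)

(a) ≈ 1.618 (golden ratio); (b) |e_{n+1}| ≈ 7.655e-10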